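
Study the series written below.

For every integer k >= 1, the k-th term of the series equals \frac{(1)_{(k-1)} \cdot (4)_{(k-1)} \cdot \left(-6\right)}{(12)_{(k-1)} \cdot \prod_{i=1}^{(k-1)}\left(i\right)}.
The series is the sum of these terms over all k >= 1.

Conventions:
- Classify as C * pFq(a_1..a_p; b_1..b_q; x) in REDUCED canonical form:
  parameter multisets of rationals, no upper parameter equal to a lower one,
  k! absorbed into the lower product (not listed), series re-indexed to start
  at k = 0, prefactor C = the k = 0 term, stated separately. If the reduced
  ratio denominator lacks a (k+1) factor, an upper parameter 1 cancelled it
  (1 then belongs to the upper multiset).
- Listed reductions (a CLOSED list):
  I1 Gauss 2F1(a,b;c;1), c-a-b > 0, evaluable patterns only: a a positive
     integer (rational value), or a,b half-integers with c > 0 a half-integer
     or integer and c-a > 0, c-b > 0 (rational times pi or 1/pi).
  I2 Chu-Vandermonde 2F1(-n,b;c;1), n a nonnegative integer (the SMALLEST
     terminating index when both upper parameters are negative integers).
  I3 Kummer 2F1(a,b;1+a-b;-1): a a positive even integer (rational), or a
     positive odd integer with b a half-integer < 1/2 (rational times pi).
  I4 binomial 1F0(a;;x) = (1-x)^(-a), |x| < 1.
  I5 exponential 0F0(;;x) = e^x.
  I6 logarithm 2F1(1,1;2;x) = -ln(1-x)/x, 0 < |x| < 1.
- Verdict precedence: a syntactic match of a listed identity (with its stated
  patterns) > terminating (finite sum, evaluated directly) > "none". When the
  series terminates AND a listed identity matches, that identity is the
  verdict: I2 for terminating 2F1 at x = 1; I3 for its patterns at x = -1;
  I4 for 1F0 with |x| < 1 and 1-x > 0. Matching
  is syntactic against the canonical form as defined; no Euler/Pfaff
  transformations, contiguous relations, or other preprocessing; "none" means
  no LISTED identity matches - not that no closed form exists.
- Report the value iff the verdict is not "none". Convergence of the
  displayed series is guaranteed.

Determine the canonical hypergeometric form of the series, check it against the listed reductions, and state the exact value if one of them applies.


Prefactor -6, argument 1: 2F1 with upper {1, 4} over lower {12}. Verdict: Gauss (I1, integer-parameter pattern) matches (x = 1: the Gamma ratio telescopes since c-a-b = 7 > 0 and a = 1 in Z>0). Hence: -\frac{66}{7}.

The tell: t_0 being -6, the product of the first k integers (C = -6, x = 1) is k!.
Consecutive-term ratio: r(k) = 1 * (k+1) (k+4) / [(k+12) (k+1)] - rational; roots negated = parameters, x = 1, C = -6.


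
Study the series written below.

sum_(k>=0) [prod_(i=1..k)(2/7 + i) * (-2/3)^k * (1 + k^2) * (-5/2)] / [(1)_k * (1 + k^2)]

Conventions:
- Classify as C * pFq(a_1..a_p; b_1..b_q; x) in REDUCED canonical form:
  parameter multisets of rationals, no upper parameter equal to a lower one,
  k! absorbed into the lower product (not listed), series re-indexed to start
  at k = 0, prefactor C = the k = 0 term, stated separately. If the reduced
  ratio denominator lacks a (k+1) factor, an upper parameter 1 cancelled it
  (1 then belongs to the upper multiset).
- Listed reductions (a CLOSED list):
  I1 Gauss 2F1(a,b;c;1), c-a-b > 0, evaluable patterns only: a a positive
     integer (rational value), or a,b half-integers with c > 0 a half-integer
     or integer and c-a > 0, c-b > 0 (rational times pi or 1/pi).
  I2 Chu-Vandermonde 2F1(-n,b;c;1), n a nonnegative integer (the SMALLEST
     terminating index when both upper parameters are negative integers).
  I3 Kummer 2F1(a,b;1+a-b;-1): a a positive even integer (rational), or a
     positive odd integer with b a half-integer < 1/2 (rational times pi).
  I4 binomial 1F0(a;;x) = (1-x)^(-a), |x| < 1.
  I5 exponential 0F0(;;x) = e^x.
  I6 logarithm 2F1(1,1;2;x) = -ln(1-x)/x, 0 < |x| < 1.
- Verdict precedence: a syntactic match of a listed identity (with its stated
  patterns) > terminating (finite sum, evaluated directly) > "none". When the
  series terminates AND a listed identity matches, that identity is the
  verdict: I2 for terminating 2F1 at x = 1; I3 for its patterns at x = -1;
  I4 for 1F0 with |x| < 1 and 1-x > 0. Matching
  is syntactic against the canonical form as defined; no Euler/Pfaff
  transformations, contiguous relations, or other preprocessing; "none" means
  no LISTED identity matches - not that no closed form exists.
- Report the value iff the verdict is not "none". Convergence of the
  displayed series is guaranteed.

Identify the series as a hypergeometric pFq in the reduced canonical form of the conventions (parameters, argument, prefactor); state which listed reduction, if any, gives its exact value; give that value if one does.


At argument -2/3: a 1F0 with upper {9/7}, lower {-}, scaled by C = -5/2. Verdict at x = -2/3: binomial (I4) matches (the 1F0 binomial series: exponent -9/7, x = -2/3). Hence: (-5/2) * (5/3)^(-9/7).

First insight: t_0 being -5/2, the running product (C = -5/2) telescopes to a rising factorial.
Ratio: r(k) = (-2/3) * (k+9/7) / [(k+1)] - poly over poly, x = (-2/3) from leading terms; C = -5/2 at k = 0.


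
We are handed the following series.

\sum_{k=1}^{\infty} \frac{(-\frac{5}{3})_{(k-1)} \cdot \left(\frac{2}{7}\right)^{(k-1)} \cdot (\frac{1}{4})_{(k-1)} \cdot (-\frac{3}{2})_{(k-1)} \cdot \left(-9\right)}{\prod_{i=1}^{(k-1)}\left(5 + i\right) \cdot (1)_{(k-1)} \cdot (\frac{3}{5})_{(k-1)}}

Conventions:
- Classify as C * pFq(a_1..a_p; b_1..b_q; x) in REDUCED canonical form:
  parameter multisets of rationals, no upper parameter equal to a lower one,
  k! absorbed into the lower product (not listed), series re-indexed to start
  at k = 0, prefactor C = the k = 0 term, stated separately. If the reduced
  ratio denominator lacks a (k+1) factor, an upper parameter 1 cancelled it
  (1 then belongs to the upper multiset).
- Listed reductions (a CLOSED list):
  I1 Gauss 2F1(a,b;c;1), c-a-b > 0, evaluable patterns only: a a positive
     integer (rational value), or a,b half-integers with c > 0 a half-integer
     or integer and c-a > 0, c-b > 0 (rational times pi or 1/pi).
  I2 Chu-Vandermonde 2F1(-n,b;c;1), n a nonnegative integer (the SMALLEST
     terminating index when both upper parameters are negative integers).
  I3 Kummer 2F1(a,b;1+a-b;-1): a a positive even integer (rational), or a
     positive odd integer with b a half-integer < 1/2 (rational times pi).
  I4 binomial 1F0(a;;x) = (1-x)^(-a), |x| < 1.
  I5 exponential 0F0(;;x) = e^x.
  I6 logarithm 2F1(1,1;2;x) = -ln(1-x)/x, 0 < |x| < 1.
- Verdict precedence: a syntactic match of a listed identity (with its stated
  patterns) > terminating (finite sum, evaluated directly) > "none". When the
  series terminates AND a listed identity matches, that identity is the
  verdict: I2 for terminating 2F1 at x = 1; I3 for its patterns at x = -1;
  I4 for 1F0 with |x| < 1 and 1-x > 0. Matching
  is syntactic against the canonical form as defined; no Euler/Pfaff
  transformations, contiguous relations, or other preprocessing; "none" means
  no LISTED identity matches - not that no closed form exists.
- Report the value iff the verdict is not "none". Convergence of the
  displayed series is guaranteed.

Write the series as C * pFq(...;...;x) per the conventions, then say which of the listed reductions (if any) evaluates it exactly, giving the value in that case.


Key step: from the first term -9: (1)_k (C = -9) is k! itself.
Consecutive-term ratio: r(k) = \frac{2}{7} * (k-\frac{5}{3}) (k-\frac{3}{2}) (k+\frac{1}{4}) / [(k+\frac{3}{5}) (k+6) (k+1)] - rational; roots negated = parameters, x = \frac{2}{7}, C = -9.

The series (x = \frac{2}{7}) is 3F2: upper {-\frac{5}{3}, -\frac{3}{2}, \frac{1}{4}}, lower {\frac{3}{5}, 6}, prefactor -9. Verdict: no listed reduction: x = \frac{2}{7} and upper {-\frac{5}{3}, -\frac{3}{2}, \frac{1}{4}} fail every I1-I6 pattern.


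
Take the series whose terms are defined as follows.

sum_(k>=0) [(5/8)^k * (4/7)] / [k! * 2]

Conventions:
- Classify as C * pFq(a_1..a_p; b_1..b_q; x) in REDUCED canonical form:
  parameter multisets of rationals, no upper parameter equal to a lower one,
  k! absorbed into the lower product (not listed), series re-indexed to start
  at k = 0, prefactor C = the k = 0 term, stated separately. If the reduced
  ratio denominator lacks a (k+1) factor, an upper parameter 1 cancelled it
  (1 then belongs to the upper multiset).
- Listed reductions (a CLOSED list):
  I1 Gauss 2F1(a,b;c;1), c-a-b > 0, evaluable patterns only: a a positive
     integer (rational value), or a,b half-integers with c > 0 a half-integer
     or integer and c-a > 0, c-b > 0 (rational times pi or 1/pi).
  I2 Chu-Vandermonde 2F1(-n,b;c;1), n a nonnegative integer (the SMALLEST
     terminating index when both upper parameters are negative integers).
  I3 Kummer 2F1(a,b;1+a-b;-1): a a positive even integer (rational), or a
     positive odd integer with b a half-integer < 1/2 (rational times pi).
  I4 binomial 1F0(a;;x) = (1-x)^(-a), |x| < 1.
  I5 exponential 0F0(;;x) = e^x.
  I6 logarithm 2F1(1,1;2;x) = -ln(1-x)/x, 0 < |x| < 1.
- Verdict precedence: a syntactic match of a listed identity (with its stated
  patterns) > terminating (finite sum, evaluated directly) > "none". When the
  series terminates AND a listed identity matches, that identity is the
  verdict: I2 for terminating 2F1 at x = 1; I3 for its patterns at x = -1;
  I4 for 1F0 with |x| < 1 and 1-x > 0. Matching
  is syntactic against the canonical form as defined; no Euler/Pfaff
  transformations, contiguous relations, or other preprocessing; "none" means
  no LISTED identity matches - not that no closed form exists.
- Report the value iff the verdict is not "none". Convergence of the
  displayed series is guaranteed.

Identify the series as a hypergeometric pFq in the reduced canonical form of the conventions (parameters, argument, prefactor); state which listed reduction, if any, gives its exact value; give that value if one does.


Prefactor 2/7, argument 5/8: 0F0 with upper {-} over lower {-}. Verdict: this is the exponential series (I5) (the 0F0 exponential series at x = 5/8). Exact value: (2/7) * e^(5/8).

First insight: from the first term 2/7: the constant factors (C = 2/7) combine into one prefactor.
Term ratio: r(k) = (5/8) * 1 / [(k+1)] - rational in k, leading ratio (5/8); with t_0 = 2/7, classification follows.


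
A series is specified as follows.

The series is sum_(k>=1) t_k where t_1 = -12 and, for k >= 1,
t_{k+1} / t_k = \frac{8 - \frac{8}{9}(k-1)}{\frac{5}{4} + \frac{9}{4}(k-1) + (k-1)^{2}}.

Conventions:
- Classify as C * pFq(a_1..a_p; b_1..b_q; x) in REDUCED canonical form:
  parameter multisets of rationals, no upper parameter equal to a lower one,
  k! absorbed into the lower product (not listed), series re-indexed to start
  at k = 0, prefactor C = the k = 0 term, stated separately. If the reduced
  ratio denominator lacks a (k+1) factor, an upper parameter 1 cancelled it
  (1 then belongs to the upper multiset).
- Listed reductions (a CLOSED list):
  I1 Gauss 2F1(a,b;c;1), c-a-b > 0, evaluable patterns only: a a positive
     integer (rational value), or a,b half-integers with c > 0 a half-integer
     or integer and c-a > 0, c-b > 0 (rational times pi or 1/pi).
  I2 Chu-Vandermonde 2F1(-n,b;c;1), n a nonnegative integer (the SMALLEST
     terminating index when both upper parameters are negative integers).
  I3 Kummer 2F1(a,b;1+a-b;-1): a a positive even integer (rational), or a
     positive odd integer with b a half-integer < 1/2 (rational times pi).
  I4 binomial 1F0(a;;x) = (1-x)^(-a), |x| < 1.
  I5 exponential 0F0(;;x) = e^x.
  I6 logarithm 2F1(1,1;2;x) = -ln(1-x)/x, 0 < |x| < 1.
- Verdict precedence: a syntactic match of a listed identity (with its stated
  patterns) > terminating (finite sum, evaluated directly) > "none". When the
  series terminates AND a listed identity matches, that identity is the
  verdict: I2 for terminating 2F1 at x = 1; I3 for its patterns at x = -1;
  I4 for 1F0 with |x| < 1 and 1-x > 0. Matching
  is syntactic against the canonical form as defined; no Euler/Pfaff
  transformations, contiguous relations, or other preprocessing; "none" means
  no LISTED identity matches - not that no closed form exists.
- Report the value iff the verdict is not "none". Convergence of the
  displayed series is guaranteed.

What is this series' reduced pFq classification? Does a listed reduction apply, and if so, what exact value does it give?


Prefactor -12, argument -\frac{8}{9}: 1F1 with upper {-9} over lower {\frac{5}{4}}. Verdict: terminating (-9 upstairs). 10 nonzero terms in all; added directly. Sum: -\frac{260512741880680180228}{823267715856460875}.

First insight: with t_0 = -12, the expanded ratio factors over Q; C = -12, x = -8/9, roots give parameters.
Term ratio: r(k) = -\frac{8}{9} * (k-9) / [(k+\frac{5}{4}) (k+1)] - rational in k, leading ratio -\frac{8}{9}; with t_0 = -12, classification follows.


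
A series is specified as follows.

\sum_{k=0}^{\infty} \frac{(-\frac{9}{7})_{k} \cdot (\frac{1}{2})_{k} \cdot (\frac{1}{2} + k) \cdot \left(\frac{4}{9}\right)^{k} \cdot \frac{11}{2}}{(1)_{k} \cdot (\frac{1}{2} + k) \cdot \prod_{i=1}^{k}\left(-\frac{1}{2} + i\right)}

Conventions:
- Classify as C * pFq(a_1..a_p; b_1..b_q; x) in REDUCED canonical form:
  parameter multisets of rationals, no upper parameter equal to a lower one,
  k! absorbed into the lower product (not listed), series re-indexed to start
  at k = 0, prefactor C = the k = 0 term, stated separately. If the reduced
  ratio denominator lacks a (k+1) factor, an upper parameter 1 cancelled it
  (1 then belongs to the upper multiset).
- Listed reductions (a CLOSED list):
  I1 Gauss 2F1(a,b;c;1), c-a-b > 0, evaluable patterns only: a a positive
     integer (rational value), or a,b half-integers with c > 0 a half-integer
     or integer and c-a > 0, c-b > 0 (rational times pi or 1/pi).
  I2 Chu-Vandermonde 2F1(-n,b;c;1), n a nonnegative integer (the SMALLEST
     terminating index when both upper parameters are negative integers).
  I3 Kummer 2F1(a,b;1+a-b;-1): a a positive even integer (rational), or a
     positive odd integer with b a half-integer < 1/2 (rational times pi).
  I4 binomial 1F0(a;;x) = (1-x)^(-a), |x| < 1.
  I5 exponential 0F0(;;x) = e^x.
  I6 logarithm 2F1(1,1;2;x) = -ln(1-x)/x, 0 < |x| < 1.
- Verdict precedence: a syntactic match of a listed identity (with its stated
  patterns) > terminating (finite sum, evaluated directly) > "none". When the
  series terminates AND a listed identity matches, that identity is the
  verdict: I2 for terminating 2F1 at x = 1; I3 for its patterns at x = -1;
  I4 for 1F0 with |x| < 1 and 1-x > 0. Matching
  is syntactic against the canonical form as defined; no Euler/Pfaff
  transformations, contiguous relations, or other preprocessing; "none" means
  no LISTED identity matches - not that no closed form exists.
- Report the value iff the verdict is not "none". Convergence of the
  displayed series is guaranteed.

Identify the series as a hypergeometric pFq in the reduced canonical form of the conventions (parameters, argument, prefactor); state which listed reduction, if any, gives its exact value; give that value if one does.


Key step: t_0 being \frac{11}{2}, the parameter 1/2 appears in both the upper and lower lists and cancels (alongside the other common factor).
Term ratio: r(k) = \frac{4}{9} * (k-\frac{9}{7}) / [(k+1)] - rational in k, leading ratio \frac{4}{9}; with t_0 = \frac{11}{2}, classification follows.

Prefactor \frac{11}{2}, argument \frac{4}{9}: 1F0 with upper {-\frac{9}{7}} over lower {-}. Verdict at x = \frac{4}{9}: the I4 binomial reduction matches (the 1F0 binomial series: exponent 9/7, x = \frac{4}{9}). Hence: \frac{11}{2} \cdot \left(\frac{5}{9}\right)^{\frac{9}{7}}.


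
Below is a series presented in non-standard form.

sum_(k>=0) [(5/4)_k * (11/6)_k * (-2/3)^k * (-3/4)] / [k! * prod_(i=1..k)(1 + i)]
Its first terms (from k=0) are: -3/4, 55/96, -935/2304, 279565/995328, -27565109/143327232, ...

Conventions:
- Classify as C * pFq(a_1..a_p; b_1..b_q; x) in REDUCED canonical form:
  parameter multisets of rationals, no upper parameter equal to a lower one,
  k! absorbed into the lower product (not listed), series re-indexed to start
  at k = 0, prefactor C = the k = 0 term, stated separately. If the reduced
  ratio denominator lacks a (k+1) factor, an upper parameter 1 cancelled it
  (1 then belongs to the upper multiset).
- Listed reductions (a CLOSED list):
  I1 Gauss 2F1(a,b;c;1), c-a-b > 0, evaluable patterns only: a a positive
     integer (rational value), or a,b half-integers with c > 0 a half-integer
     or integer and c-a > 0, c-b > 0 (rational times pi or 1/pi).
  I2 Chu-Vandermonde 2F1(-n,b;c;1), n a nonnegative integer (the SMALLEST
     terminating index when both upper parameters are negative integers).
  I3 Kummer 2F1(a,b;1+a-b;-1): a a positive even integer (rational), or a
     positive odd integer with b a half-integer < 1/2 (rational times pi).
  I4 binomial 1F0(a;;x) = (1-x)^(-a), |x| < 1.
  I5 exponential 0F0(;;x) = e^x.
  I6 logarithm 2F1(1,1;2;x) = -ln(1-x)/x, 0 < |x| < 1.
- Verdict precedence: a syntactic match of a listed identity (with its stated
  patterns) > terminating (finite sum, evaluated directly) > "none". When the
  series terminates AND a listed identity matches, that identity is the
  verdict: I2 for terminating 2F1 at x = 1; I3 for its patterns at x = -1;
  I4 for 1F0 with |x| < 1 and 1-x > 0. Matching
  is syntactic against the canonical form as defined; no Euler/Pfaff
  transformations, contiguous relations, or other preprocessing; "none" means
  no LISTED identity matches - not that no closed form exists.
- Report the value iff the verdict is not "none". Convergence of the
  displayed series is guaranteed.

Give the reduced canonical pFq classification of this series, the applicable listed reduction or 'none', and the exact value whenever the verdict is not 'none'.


Canonical form: C = -3/4 times 2F1 with upper {5/4, 11/6}, lower {2}, x = -2/3. Verdict: none. A 2F1 with upper {5/4, 11/6} fits none of I1-I6 at x = -2/3; the sum runs forever.

Key observation: t_0 being -3/4, the lower running product (C = -3/4) is a rising factorial.
Adjacent-term ratio: r(k) = (-2/3) * (k+5/4) (k+11/6) / [(k+2) (k+1)] - poly over poly, x = (-2/3) from leading terms; C = -3/4 at k = 0.


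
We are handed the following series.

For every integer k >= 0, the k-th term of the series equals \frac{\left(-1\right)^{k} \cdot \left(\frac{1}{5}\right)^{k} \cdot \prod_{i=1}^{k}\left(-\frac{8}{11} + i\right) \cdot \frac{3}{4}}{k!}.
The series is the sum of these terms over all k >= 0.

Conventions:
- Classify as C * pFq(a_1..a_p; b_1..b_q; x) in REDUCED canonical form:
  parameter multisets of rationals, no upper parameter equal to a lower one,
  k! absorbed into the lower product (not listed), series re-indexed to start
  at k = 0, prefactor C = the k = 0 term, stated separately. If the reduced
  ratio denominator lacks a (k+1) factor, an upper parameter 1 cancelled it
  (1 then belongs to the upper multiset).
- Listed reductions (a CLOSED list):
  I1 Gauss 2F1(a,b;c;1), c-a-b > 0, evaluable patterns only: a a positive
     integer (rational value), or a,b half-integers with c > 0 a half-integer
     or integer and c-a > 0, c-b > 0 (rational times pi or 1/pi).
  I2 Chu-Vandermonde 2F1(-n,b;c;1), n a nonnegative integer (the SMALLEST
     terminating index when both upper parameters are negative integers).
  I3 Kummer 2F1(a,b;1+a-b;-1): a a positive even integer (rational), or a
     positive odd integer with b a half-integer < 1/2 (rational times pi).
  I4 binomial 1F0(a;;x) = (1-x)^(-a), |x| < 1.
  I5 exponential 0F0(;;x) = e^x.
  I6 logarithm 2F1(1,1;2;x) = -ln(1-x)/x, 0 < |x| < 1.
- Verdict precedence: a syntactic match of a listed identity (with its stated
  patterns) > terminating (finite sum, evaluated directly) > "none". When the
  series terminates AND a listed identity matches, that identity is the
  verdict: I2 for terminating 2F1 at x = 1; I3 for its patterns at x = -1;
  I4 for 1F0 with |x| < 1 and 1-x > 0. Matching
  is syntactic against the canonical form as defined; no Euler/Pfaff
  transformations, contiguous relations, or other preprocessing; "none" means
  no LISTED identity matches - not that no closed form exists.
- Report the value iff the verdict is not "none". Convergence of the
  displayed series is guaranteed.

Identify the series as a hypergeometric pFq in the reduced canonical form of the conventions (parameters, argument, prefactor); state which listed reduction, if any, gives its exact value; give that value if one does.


Canonical form: C = \frac{3}{4} times 1F0 with upper {\frac{3}{11}}, lower {-}, x = -\frac{1}{5}. Verdict: the binomial series (I4) applies (the 1F0 binomial series: exponent -3/11, x = -\frac{1}{5}). Value: \frac{3}{4} \cdot \left(\frac{6}{5}\right)^{-\frac{3}{11}}.

Key observation: x = -\frac{1}{5} and the (-1)^k factor (prefactor 3/4) folds into the argument's sign.
Term ratio: r(k) = -\frac{1}{5} * (k+\frac{3}{11}) / [(k+1)] - rational; roots negated = parameters, x = -\frac{1}{5}, C = \frac{3}{4}.


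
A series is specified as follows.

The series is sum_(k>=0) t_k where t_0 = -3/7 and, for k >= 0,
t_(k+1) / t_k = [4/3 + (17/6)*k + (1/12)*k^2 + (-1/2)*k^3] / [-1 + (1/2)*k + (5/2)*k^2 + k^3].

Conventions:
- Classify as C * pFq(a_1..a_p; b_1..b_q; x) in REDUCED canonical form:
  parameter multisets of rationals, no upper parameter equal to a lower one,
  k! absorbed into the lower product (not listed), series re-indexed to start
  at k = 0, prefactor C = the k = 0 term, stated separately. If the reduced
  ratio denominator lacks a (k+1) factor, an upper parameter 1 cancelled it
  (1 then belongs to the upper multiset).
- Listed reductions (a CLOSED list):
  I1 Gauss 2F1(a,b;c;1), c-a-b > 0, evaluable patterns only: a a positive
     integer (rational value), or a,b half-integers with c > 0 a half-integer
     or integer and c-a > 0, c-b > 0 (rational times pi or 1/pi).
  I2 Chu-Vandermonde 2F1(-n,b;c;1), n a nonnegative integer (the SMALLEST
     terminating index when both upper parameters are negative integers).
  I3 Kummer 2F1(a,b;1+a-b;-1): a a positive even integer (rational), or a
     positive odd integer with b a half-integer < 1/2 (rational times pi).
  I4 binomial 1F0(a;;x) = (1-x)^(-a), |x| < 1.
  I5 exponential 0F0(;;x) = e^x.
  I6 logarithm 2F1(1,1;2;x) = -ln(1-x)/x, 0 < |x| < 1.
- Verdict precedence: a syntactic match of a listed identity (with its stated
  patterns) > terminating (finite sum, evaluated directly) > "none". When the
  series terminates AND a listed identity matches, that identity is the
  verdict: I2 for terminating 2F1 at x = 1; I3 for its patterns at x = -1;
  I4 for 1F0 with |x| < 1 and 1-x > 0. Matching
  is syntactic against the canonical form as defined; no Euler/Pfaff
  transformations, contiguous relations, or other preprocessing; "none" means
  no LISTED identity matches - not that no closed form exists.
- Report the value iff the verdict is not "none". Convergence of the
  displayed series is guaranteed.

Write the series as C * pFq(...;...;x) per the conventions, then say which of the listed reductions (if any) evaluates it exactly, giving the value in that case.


Canonical form: C = -3/7 times 2F1 with upper {-8/3, 1/2}, lower {-1/2}, x = -1/2. Verdict: none (x = -1/2): each listed identity misses the multisets {-8/3, 1/2} ; {-1/2}.

First insight: with t_0 = -3/7, the expanded ratio factors over Q; C = -3/7, x = -1/2, roots give parameters.
Ratio: r(k) = (-1/2) * (k-8/3) (k+1/2) / [(k-1/2) (k+1)] - rational in k, leading ratio (-1/2); with t_0 = -3/7, classification follows.


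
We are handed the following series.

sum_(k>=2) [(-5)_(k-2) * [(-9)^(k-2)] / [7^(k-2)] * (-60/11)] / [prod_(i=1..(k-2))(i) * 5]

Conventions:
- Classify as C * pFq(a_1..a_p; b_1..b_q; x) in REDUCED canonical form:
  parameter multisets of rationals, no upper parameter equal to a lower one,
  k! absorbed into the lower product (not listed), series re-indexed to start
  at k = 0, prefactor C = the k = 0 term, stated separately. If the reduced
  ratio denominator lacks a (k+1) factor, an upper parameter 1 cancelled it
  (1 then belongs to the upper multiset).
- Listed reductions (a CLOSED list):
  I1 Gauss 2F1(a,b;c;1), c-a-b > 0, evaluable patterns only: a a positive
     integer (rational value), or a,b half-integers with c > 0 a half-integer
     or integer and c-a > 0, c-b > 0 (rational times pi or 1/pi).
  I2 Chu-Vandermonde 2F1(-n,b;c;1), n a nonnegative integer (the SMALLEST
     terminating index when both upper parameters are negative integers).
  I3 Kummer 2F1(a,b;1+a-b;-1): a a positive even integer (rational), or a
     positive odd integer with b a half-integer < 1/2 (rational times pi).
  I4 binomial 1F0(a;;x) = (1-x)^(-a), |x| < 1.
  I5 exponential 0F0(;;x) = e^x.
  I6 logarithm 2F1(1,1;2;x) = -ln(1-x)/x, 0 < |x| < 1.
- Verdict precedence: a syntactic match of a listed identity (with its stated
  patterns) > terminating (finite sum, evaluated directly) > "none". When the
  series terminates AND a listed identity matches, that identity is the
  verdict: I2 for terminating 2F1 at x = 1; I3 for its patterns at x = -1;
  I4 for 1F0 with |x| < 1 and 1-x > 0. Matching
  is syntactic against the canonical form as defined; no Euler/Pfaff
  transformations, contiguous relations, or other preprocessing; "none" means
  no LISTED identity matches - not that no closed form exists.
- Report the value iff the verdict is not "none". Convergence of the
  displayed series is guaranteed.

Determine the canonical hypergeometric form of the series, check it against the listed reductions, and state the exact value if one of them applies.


At argument -9/7: a 1F0 with upper {-5}, lower {-}, scaled by C = -12/11. Verdict: terminating - upper -5 stops the sum at k = 5; the 6 terms are added exactly. Value: -12582912/184877.

Key step: from the first term -12/11: the product of the first k integers (prefactor -12/11) is k!.
Ratio: r(k) = (-9/7) * (k-5) / [(k+1)] ; factor over Q: parameters, x = (-9/7), and C = -12/11.


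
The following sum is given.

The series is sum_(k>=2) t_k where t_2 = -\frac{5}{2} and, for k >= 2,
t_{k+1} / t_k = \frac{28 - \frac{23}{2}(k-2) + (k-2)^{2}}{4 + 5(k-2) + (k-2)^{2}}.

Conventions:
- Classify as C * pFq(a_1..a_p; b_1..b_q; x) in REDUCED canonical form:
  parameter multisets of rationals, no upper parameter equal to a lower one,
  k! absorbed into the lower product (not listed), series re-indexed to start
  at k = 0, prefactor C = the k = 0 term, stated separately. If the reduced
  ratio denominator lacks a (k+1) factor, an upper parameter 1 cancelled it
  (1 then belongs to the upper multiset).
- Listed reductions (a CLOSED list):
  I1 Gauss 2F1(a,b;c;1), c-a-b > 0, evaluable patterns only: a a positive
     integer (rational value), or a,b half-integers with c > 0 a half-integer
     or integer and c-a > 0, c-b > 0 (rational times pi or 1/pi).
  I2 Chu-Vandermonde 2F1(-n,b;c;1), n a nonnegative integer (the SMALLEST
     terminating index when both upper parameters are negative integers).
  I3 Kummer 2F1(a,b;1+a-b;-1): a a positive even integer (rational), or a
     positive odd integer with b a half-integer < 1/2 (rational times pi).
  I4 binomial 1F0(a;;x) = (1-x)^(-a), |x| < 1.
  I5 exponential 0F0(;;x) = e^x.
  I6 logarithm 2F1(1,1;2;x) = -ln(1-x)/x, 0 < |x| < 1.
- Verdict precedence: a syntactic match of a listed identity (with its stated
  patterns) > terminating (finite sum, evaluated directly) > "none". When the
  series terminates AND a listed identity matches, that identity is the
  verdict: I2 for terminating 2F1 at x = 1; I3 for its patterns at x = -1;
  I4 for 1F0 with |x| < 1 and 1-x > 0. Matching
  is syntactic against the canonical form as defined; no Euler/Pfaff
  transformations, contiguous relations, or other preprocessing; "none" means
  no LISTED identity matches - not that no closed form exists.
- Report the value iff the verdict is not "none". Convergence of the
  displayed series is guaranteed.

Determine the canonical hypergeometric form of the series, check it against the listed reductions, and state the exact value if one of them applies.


The series (x = 1) is 2F1: upper {-8, -\frac{7}{2}}, lower {4}, prefactor -\frac{5}{2}. Verdict: Vandermonde's identity (I2) applies (terminating 2F1 at x = 1 with n = 8, b = -7/2, c = 4). Value: -\frac{48474225}{720896}.

First insight: with t_0 = -\frac{5}{2}, factor the ratio over Q (prefactor -5/2): negated roots = parameters.
Step ratio: r(k) = 1 * (k-8) (k-\frac{7}{2}) / [(k+4) (k+1)] - rational in k, leading ratio 1; with t_0 = -\frac{5}{2}, classification follows.


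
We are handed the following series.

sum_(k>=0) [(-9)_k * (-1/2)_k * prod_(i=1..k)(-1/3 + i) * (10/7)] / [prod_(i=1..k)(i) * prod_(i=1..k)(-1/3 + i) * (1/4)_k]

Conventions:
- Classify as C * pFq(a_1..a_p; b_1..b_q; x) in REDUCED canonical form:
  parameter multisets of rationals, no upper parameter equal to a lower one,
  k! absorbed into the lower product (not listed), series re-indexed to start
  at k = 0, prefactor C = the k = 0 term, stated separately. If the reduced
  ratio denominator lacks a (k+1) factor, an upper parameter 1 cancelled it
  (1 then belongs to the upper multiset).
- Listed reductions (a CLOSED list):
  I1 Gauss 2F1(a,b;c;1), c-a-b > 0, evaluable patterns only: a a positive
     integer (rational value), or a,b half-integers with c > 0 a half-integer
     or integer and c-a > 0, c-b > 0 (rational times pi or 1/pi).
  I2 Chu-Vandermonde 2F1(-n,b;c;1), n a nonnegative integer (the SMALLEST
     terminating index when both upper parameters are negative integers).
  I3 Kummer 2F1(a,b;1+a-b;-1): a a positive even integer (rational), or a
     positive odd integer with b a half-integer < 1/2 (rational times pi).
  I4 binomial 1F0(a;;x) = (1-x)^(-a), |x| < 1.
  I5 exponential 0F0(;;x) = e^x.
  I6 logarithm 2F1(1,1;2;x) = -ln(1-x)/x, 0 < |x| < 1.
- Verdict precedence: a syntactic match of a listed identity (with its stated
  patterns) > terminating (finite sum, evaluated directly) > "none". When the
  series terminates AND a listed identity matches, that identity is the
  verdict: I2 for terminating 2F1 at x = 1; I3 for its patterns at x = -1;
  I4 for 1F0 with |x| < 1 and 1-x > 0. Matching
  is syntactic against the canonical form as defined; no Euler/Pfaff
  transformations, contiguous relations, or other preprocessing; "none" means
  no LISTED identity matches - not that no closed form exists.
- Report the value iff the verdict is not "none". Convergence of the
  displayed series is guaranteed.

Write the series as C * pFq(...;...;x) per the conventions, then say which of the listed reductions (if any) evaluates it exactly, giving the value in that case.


Reduced: x = 1, 2F1, upper = {-9, -1/2}, lower = {1/4}, C = 10/7. Verdict: the Chu-Vandermonde identity I2 fires (terminating 2F1 at x = 1 with n = 9, b = -1/2, c = 1/4). Sum: 81282/6409.

Structural cue: with t_0 = 10/7, the running product (prefactor 10/7) telescopes to a rising factorial.
Term ratio: r(k) = 1 * (k-9) (k-1/2) / [(k+1/4) (k+1)] - rational in k, leading ratio 1; with t_0 = 10/7, classification follows.


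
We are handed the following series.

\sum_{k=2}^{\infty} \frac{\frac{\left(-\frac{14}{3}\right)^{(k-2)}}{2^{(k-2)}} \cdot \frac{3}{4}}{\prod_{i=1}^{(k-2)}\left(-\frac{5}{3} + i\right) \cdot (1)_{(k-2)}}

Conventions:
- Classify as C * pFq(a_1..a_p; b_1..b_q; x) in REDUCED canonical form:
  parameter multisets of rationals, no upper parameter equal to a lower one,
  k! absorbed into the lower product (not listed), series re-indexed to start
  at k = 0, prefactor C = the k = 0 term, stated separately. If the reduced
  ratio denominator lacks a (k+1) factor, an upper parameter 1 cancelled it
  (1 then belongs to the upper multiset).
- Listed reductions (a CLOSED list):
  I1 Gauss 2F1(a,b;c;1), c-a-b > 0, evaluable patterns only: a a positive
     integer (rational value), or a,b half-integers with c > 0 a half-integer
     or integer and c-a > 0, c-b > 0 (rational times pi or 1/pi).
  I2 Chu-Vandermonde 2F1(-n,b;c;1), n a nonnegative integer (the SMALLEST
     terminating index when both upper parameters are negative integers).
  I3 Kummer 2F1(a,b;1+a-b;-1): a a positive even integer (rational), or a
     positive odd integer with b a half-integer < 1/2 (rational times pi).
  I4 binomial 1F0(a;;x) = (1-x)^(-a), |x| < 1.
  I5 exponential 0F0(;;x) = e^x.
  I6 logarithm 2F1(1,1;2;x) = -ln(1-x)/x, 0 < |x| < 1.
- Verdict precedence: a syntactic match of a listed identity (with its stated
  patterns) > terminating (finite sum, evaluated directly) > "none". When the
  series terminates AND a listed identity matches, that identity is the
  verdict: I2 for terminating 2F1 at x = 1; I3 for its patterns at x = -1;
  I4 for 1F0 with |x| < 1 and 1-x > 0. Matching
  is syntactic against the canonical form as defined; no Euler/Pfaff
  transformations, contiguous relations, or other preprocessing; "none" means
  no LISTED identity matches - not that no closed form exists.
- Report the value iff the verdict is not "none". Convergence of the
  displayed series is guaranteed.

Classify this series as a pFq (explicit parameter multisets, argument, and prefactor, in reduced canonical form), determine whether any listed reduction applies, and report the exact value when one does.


Prefactor \frac{3}{4}, argument -\frac{7}{3}: 0F1 with upper {-} over lower {-\frac{2}{3}}. Verdict: none - this 0F1 at x = -\frac{7}{3} matches no listed pattern, and upper {-} holds no stopper.

Structural cue: t_0 being \frac{3}{4}, the two k-th powers (C = 3/4) combine into one argument.
Ratio: r(k) = -\frac{7}{3} * 1 / [(k-\frac{2}{3}) (k+1)] - rational; roots negated = parameters, x = -\frac{7}{3}, C = \frac{3}{4}.


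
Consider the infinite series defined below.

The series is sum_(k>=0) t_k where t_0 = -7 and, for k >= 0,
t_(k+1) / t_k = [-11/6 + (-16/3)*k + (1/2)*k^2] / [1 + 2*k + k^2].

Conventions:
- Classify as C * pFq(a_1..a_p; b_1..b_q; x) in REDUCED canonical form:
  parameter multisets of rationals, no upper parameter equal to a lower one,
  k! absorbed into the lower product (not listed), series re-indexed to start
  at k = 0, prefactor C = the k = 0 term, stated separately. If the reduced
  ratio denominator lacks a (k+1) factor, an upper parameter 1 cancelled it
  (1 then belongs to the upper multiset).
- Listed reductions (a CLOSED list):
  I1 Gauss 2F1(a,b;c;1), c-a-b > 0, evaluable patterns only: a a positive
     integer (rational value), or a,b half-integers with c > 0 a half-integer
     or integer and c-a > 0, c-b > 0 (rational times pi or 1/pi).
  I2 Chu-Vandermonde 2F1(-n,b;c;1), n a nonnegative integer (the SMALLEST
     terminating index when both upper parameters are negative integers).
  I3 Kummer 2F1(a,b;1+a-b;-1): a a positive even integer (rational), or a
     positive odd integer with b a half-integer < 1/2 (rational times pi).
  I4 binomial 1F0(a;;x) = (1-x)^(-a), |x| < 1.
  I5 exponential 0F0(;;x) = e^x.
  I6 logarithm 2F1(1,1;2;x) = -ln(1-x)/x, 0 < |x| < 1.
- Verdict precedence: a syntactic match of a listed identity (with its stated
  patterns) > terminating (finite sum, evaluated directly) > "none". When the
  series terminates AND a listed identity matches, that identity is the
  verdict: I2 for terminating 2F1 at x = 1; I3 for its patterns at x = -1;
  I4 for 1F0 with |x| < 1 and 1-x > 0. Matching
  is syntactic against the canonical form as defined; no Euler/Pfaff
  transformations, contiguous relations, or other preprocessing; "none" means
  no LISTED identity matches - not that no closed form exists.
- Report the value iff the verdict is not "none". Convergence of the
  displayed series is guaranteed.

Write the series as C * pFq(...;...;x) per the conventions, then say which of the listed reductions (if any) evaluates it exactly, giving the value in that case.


Reduced: x = 1/2, 2F1, upper = {-11, 1/3}, lower = {1}, C = -7. Verdict: terminating - the sum ends at index 11 because -11 is a negative integer; exact evaluation follows. Sum: -21548427775/7346640384.

Key step: x = (1/2) and the expanded ratio factors over Q; C = -7, x = 1/2, roots give parameters.
Term ratio: r(k) = (1/2) * (k-11) (k+1/3) / [(k+1) (k+1)] - poly over poly, x = (1/2) from leading terms; C = -7 at k = 0.


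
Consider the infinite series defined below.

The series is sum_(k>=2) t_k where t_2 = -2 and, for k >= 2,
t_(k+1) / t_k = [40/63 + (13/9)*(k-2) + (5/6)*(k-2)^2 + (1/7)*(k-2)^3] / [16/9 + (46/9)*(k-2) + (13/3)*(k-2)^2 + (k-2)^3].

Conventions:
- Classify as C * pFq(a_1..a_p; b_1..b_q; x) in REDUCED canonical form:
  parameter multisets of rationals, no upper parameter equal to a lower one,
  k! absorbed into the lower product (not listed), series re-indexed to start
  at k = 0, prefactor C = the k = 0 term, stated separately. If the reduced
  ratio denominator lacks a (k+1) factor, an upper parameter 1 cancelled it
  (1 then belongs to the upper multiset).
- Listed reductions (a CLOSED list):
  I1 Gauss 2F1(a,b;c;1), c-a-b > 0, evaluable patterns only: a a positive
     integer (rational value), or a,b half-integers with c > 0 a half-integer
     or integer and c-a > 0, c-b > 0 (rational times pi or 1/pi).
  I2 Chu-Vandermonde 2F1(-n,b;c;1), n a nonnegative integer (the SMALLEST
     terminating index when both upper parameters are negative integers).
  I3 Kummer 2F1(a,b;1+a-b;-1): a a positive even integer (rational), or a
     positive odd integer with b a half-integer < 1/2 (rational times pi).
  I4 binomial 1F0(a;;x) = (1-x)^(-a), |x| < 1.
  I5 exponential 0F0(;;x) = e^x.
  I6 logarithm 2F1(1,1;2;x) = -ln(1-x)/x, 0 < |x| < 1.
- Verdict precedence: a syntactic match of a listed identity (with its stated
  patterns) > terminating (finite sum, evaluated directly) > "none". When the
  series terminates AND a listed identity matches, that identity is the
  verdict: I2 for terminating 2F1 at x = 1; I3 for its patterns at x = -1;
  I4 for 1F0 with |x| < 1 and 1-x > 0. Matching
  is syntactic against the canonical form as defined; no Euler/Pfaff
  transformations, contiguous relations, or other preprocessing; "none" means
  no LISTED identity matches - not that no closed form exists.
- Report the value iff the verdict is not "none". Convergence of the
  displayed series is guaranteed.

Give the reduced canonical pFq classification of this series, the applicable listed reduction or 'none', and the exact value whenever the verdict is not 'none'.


x = 1/7 here; the reduced form reads 1F0, upper {5/2}, lower {-}, C = -2. Verdict: binomial (I4) applies (the 1F0 binomial series: exponent -5/2, x = 1/7). Sum: (-2) * (6/7)^(-5/2).

Structural cue: x = (1/7) and roots of the ratio polynomials (C = -2) are the negated parameters.
Consecutive-term ratio: r(k) = (1/7) * (k+5/2) / [(k+1)] - rational; roots negated = parameters, x = (1/7), C = -2.


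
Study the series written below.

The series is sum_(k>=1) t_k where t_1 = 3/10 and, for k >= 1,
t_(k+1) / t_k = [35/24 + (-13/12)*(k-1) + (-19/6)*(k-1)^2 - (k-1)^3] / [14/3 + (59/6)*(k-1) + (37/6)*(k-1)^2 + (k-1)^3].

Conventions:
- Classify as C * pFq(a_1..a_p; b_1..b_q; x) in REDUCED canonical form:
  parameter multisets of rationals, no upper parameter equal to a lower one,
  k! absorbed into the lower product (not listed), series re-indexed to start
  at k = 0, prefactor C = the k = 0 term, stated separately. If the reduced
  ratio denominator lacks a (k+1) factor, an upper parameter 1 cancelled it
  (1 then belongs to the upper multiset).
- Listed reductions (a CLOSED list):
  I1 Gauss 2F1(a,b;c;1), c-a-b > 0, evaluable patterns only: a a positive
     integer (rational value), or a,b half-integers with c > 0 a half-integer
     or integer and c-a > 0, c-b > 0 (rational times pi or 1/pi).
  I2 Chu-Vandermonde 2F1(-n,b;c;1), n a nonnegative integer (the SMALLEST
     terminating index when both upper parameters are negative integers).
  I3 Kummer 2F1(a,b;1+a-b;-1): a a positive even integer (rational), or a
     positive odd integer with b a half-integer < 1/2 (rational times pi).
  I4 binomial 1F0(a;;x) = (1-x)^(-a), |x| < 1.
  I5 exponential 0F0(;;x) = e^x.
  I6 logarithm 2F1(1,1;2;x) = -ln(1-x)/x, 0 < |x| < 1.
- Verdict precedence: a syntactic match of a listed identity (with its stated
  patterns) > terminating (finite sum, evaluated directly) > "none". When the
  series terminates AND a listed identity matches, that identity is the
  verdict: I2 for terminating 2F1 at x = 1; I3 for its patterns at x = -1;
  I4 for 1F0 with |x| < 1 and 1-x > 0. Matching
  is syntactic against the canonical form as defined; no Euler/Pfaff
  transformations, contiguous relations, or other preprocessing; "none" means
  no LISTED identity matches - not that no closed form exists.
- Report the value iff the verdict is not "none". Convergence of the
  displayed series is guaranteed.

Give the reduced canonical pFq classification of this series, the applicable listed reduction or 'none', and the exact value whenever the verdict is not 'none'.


Reduced: x = -1, 2F1, upper = {-1/2, 5/2}, lower = {4}, C = 3/10. Verdict: none here - no I1-I6 shape fits x = -1 with lower {4}.

Key observation: t_0 being 3/10, the expanded ratio factors over Q; C = 3/10, x = -1, roots give parameters.
Consecutive-term ratio: r(k) = (-1) * (k-1/2) (k+5/2) / [(k+4) (k+1)] - rational in k, leading ratio (-1); with t_0 = 3/10, classification follows.
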